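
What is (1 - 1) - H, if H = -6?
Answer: 6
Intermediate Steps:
(1 - 1) - H = (1 - 1) - 1*(-6) = 0 + 6 = 6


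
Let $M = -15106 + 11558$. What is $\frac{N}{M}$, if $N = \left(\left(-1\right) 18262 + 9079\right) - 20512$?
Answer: $\frac{29695}{3548} \approx 8.3695$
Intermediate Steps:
$M = -3548$
$N = -29695$ ($N = \left(-18262 + 9079\right) - 20512 = -9183 - 20512 = -29695$)
$\frac{N}{M} = - \frac{29695}{-3548} = \left(-29695\right) \left(- \frac{1}{3548}\right) = \frac{29695}{3548}$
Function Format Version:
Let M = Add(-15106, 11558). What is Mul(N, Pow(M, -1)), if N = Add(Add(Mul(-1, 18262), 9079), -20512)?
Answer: Rational(29695, 3548) ≈ 8.3695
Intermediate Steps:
M = -3548
N = -29695 (N = Add(Add(-18262, 9079), -20512) = Add(-9183, -20512) = -29695)
Mul(N, Pow(M, -1)) = Mul(-29695, Pow(-3548, -1)) = Mul(-29695, Rational(-1, 3548)) = Rational(29695, 3548)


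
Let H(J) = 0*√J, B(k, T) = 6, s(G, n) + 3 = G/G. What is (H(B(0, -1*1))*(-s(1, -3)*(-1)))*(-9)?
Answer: 0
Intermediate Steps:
s(G, n) = -2 (s(G, n) = -3 + G/G = -3 + 1 = -2)
H(J) = 0
(H(B(0, -1*1))*(-s(1, -3)*(-1)))*(-9) = (0*(-1*(-2)*(-1)))*(-9) = (0*(2*(-1)))*(-9) = (0*(-2))*(-9) = 0*(-9) = 0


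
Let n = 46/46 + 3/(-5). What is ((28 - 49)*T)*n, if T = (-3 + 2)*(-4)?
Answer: -168/5 ≈ -33.600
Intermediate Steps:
T = 4 (T = -1*(-4) = 4)
n = ⅖ (n = 46*(1/46) + 3*(-⅕) = 1 - ⅗ = ⅖ ≈ 0.40000)
((28 - 49)*T)*n = ((28 - 49)*4)*(⅖) = -21*4*(⅖) = -84*⅖ = -168/5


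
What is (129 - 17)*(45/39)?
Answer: 1680/13 ≈ 129.23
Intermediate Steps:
(129 - 17)*(45/39) = 112*(45*(1/39)) = 112*(15/13) = 1680/13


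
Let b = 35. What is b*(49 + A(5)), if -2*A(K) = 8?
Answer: 1575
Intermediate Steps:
A(K) = -4 (A(K) = -½*8 = -4)
b*(49 + A(5)) = 35*(49 - 4) = 35*45 = 1575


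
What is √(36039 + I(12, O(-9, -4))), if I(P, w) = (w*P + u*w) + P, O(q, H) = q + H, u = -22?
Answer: √36181 ≈ 190.21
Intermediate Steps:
O(q, H) = H + q
I(P, w) = P - 22*w + P*w (I(P, w) = (w*P - 22*w) + P = (P*w - 22*w) + P = (-22*w + P*w) + P = P - 22*w + P*w)
√(36039 + I(12, O(-9, -4))) = √(36039 + (12 - 22*(-4 - 9) + 12*(-4 - 9))) = √(36039 + (12 - 22*(-13) + 12*(-13))) = √(36039 + (12 + 286 - 156)) = √(36039 + 142) = √36181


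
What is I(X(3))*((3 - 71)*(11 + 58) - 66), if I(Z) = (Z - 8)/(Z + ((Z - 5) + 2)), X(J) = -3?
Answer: -17446/3 ≈ -5815.3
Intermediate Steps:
I(Z) = (-8 + Z)/(-3 + 2*Z) (I(Z) = (-8 + Z)/(Z + ((-5 + Z) + 2)) = (-8 + Z)/(Z + (-3 + Z)) = (-8 + Z)/(-3 + 2*Z))
I(X(3))*((3 - 71)*(11 + 58) - 66) = ((-8 - 3)/(-3 + 2*(-3)))*((3 - 71)*(11 + 58) - 66) = (-11/(-3 - 6))*(-68*69 - 66) = (-11/(-9))*(-4692 - 66) = -⅑*(-11)*(-4758) = (11/9)*(-4758) = -17446/3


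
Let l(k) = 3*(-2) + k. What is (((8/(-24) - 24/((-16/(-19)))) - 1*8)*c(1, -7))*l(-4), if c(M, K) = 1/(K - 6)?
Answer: -85/3 ≈ -28.333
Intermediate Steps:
c(M, K) = 1/(-6 + K)
l(k) = -6 + k
(((8/(-24) - 24/((-16/(-19)))) - 1*8)*c(1, -7))*l(-4) = (((8/(-24) - 24/((-16/(-19)))) - 1*8)/(-6 - 7))*(-6 - 4) = (((8*(-1/24) - 24/((-16*(-1/19)))) - 8)/(-13))*(-10) = (((-1/3 - 24/16/19) - 8)*(-1/13))*(-10) = (((-1/3 - 24*19/16) - 8)*(-1/13))*(-10) = (((-1/3 - 57/2) - 8)*(-1/13))*(-10) = ((-173/6 - 8)*(-1/13))*(-10) = -221/6*(-1/13)*(-10) = (17/6)*(-10) = -85/3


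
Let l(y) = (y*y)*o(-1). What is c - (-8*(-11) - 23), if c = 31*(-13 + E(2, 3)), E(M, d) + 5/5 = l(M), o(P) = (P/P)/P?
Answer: -623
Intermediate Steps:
o(P) = 1/P
l(y) = -y² (l(y) = (y*y)/(-1) = y²*(-1) = -y²)
E(M, d) = -1 - M²
c = -558 (c = 31*(-13 + (-1 - 1*2²)) = 31*(-13 + (-1 - 1*4)) = 31*(-13 + (-1 - 4)) = 31*(-13 - 5) = 31*(-18) = -558)
c - (-8*(-11) - 23) = -558 - (-8*(-11) - 23) = -558 - (88 - 23) = -558 - 1*65 = -558 - 65 = -623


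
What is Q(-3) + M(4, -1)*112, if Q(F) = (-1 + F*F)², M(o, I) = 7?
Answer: 848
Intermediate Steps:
Q(F) = (-1 + F²)²
Q(-3) + M(4, -1)*112 = (-1 + (-3)²)² + 7*112 = (-1 + 9)² + 784 = 8² + 784 = 64 + 784 = 848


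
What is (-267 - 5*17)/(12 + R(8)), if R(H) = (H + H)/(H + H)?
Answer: -352/13 ≈ -27.077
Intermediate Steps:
R(H) = 1 (R(H) = (2*H)/((2*H)) = (2*H)*(1/(2*H)) = 1)
(-267 - 5*17)/(12 + R(8)) = (-267 - 5*17)/(12 + 1) = (-267 - 85)/13 = -352*1/13 = -352/13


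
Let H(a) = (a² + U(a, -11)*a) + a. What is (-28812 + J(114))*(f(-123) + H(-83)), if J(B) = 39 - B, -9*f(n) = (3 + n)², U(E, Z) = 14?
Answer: -116819028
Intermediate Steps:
f(n) = -(3 + n)²/9
H(a) = a² + 15*a (H(a) = (a² + 14*a) + a = a² + 15*a)
(-28812 + J(114))*(f(-123) + H(-83)) = (-28812 + (39 - 1*114))*(-(3 - 123)²/9 - 83*(15 - 83)) = (-28812 + (39 - 114))*(-⅑*(-120)² - 83*(-68)) = (-28812 - 75)*(-⅑*14400 + 5644) = -28887*(-1600 + 5644) = -28887*4044 = -116819028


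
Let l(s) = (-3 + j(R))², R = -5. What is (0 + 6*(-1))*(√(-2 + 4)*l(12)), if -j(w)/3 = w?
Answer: -864*√2 ≈ -1221.9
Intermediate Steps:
j(w) = -3*w
l(s) = 144 (l(s) = (-3 - 3*(-5))² = (-3 + 15)² = 12² = 144)
(0 + 6*(-1))*(√(-2 + 4)*l(12)) = (0 + 6*(-1))*(√(-2 + 4)*144) = (0 - 6)*(√2*144) = -864*√2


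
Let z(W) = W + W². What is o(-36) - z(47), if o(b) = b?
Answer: -2292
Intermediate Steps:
o(-36) - z(47) = -36 - 47*(1 + 47) = -36 - 47*48 = -36 - 1*2256 = -36 - 2256 = -2292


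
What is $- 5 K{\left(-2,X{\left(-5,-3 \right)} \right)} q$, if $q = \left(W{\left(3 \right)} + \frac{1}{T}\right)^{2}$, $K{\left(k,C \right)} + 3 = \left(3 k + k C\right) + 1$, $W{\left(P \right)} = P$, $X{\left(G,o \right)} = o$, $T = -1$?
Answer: $40$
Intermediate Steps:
$K{\left(k,C \right)} = -2 + 3 k + C k$ ($K{\left(k,C \right)} = -3 + \left(\left(3 k + k C\right) + 1\right) = -3 + \left(\left(3 k + C k\right) + 1\right) = -3 + \left(1 + 3 k + C k\right) = -2 + 3 k + C k$)
$q = 4$ ($q = \left(3 + \frac{1}{-1}\right)^{2} = \left(3 - 1\right)^{2} = 2^{2} = 4$)
$- 5 K{\left(-2,X{\left(-5,-3 \right)} \right)} q = - 5 \left(-2 + 3 \left(-2\right) - -6\right) 4 = - 5 \left(-2 - 6 + 6\right) 4 = \left(-5\right) \left(-2\right) 4 = 10 \cdot 4 = 40$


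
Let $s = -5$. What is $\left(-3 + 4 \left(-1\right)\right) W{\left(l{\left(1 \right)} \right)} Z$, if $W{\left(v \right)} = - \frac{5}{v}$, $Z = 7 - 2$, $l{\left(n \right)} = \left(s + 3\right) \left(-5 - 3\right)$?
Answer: $\frac{175}{16} \approx 10.938$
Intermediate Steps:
$l{\left(n \right)} = 16$ ($l{\left(n \right)} = \left(-5 + 3\right) \left(-5 - 3\right) = \left(-2\right) \left(-8\right) = 16$)
$Z = 5$ ($Z = 7 - 2 = 5$)
$\left(-3 + 4 \left(-1\right)\right) W{\left(l{\left(1 \right)} \right)} Z = \left(-3 + 4 \left(-1\right)\right) \left(- \frac{5}{16}\right) 5 = \left(-3 - 4\right) \left(\left(-5\right) \frac{1}{16}\right) 5 = \left(-7\right) \left(- \frac{5}{16}\right) 5 = \frac{35}{16} \cdot 5 = \frac{175}{16}$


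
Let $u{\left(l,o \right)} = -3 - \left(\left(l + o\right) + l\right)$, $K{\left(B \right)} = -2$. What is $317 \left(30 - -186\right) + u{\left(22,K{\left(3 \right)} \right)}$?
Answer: $68427$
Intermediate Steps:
$u{\left(l,o \right)} = -3 - o - 2 l$ ($u{\left(l,o \right)} = -3 - \left(o + 2 l\right) = -3 - o - 2 l$)
$317 \left(30 - -186\right) + u{\left(22,K{\left(3 \right)} \right)} = 317 \left(30 - -186\right) - 45 = 317 \left(30 + 186\right) - 45 = 317 \cdot 216 - 45 = 68472 - 45 = 68427$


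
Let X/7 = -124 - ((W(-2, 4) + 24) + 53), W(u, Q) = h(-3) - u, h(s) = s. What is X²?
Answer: 1960000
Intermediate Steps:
W(u, Q) = -3 - u
X = -1400 (X = 7*(-124 - (((-3 - 1*(-2)) + 24) + 53)) = 7*(-124 - (((-3 + 2) + 24) + 53)) = 7*(-124 - ((-1 + 24) + 53)) = 7*(-124 - (23 + 53)) = 7*(-124 - 1*76) = 7*(-124 - 76) = 7*(-200) = -1400)
X² = (-1400)² = 1960000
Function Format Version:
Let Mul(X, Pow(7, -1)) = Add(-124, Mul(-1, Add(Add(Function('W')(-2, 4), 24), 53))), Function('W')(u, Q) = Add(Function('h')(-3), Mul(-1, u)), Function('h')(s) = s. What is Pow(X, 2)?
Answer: 1960000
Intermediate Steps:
Function('W')(u, Q) = Add(-3, Mul(-1, u))
X = -1400 (X = Mul(7, Add(-124, Mul(-1, Add(Add(Add(-3, Mul(-1, -2)), 24), 53)))) = Mul(7, Add(-124, Mul(-1, Add(Add(Add(-3, 2), 24), 53)))) = Mul(7, Add(-124, Mul(-1, Add(Add(-1, 24), 53)))) = Mul(7, Add(-124, Mul(-1, Add(23, 53)))) = Mul(7, Add(-124, Mul(-1, 76))) = Mul(7, Add(-124, -76)) = Mul(7, -200) = -1400)
Pow(X, 2) = Pow(-1400, 2) = 1960000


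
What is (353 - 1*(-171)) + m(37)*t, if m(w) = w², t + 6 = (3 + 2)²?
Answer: 26535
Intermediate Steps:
t = 19 (t = -6 + (3 + 2)² = -6 + 5² = -6 + 25 = 19)
(353 - 1*(-171)) + m(37)*t = (353 - 1*(-171)) + 37²*19 = (353 + 171) + 1369*19 = 524 + 26011 = 26535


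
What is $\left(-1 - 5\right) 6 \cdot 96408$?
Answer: $-3470688$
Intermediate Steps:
$\left(-1 - 5\right) 6 \cdot 96408 = \left(-6\right) 6 \cdot 96408 = \left(-36\right) 96408 = -3470688$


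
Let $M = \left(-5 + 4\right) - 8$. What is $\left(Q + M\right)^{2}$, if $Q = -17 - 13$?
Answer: $1521$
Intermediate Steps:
$Q = -30$ ($Q = -17 - 13 = -30$)
$M = -9$ ($M = -1 - 8 = -9$)
$\left(Q + M\right)^{2} = \left(-30 - 9\right)^{2} = \left(-39\right)^{2} = 1521$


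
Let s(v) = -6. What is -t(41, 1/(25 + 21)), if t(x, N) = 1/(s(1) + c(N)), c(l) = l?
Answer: 46/275 ≈ 0.16727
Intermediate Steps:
t(x, N) = 1/(-6 + N)
-t(41, 1/(25 + 21)) = -1/(-6 + 1/(25 + 21)) = -1/(-6 + 1/46) = -1/(-275/46) = -1*(-46/275) = 46/275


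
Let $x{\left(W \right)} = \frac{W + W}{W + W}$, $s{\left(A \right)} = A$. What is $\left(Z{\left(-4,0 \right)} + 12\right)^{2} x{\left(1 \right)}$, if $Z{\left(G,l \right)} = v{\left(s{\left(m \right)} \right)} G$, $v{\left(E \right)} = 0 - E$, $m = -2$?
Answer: $16$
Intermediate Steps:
$x{\left(W \right)} = 1$ ($x{\left(W \right)} = \frac{2 W}{2 W} = 2 W \frac{1}{2 W} = 1$)
$v{\left(E \right)} = - E$
$Z{\left(G,l \right)} = 2 G$ ($Z{\left(G,l \right)} = \left(-1\right) \left(-2\right) G = 2 G$)
$\left(Z{\left(-4,0 \right)} + 12\right)^{2} x{\left(1 \right)} = \left(2 \left(-4\right) + 12\right)^{2} \cdot 1 = \left(-8 + 12\right)^{2} \cdot 1 = 4^{2} \cdot 1 = 16 \cdot 1 = 16$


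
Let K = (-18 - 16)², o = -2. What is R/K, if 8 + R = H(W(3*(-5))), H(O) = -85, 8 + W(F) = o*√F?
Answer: -93/1156 ≈ -0.080450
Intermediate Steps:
W(F) = -8 - 2*√F
R = -93 (R = -8 - 85 = -93)
K = 1156 (K = (-34)² = 1156)
R/K = -93/1156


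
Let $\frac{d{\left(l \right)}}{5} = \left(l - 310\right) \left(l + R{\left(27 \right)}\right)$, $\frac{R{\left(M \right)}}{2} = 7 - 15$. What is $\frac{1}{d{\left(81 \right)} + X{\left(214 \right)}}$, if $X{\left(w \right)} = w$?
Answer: $- \frac{1}{74211} \approx -1.3475 \cdot 10^{-5}$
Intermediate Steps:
$R{\left(M \right)} = -16$ ($R{\left(M \right)} = 2 \left(7 - 15\right) = 2 \left(-8\right) = -16$)
$d{\left(l \right)} = 5 \left(-310 + l\right) \left(-16 + l\right)$ ($d{\left(l \right)} = 5 \left(l - 310\right) \left(l - 16\right) = 5 \left(-310 + l\right) \left(-16 + l\right)$)
$\frac{1}{d{\left(81 \right)} + X{\left(214 \right)}} = \frac{1}{\left(24800 - 132030 + 5 \cdot 81^{2}\right) + 214} = \frac{1}{\left(24800 - 132030 + 5 \cdot 6561\right) + 214} = \frac{1}{\left(24800 - 132030 + 32805\right) + 214} = \frac{1}{-74425 + 214} = \frac{1}{-74211} = - \frac{1}{74211}$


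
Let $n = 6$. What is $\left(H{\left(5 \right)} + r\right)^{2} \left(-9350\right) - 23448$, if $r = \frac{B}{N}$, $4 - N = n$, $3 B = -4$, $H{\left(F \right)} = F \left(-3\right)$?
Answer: $- \frac{17499182}{9} \approx -1.9444 \cdot 10^{6}$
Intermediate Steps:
$H{\left(F \right)} = - 3 F$
$B = - \frac{4}{3}$ ($B = \frac{1}{3} \left(-4\right) = - \frac{4}{3} \approx -1.3333$)
$N = -2$ ($N = 4 - 6 = -2$)
$r = \frac{2}{3}$ ($r = - \frac{4}{3 \left(-2\right)} = \left(- \frac{4}{3}\right) \left(- \frac{1}{2}\right) = \frac{2}{3} \approx 0.66667$)
$\left(H{\left(5 \right)} + r\right)^{2} \left(-9350\right) - 23448 = \left(\left(-3\right) 5 + \frac{2}{3}\right)^{2} \left(-9350\right) - 23448 = \left(-15 + \frac{2}{3}\right)^{2} \left(-9350\right) - 23448 = \left(- \frac{43}{3}\right)^{2} \left(-9350\right) - 23448 = \frac{1849}{9} \left(-9350\right) - 23448 = - \frac{17288150}{9} - 23448 = - \frac{17499182}{9}$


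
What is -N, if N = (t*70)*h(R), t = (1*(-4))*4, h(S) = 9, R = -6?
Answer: 10080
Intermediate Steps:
t = -16 (t = -4*4 = -16)
N = -10080 (N = -16*70*9 = -1120*9 = -10080)
-N = -1*(-10080) = 10080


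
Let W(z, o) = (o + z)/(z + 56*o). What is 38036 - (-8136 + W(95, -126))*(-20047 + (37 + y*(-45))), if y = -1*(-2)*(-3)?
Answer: -1117703518504/6961 ≈ -1.6057e+8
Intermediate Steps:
y = -6 (y = 2*(-3) = -6)
W(z, o) = (o + z)/(z + 56*o)
38036 - (-8136 + W(95, -126))*(-20047 + (37 + y*(-45))) = 38036 - (-8136 + (-126 + 95)/(95 + 56*(-126)))*(-20047 + (37 - 6*(-45))) = 38036 - (-8136 - 31/(95 - 7056))*(-20047 + (37 + 270)) = 38036 - (-8136 - 31/(-6961))*(-20047 + 307) = 38036 - (-8136 - 1/6961*(-31))*(-19740) = 38036 - (-8136 + 31/6961)*(-19740) = 38036 - (-56634665)*(-19740)/6961 = 38036 - 1*1117968287100/6961 = 38036 - 1117968287100/6961 = -1117703518504/6961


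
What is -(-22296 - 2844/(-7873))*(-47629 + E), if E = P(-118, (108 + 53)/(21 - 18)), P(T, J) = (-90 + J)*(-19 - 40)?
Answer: -7984202669728/7873 ≈ -1.0141e+9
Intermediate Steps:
P(T, J) = 5310 - 59*J (P(T, J) = (-90 + J)*(-59) = 5310 - 59*J)
E = 6431/3 (E = 5310 - 59*(108 + 53)/(21 - 18) = 5310 - 9499/3 = 6431/3 ≈ 2143.7)
-(-22296 - 2844/(-7873))*(-47629 + E) = -(-22296 - 2844/(-7873))*(-47629 + 6431/3) = -(-22296 - 2844*(-1/7873))*(-136456)/3 = -(-22296 + 2844/7873)*(-136456)/3 = -(-175533564)*(-136456)/(7873*3) = -1*7984202669728/7873 = -7984202669728/7873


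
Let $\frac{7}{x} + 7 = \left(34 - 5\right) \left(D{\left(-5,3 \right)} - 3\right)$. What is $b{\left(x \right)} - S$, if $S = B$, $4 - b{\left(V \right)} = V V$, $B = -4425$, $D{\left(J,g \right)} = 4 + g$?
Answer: $\frac{52620900}{11881} \approx 4429.0$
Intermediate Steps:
$x = \frac{7}{109}$ ($x = \frac{7}{-7 + \left(34 - 5\right) \left(\left(4 + 3\right) - 3\right)} = \frac{7}{-7 + 29 \left(7 - 3\right)} = \frac{7}{-7 + 29 \cdot 4} = \frac{7}{-7 + 116} = \frac{7}{109} \approx 0.06422$)
$b{\left(V \right)} = 4 - V^{2}$ ($b{\left(V \right)} = 4 - V V = 4 - V^{2}$)
$S = -4425$
$b{\left(x \right)} - S = \left(4 - \left(\frac{7}{109}\right)^{2}\right) - -4425 = \left(4 - \frac{49}{11881}\right) + 4425 = \frac{47475}{11881} + 4425 = \frac{52620900}{11881}$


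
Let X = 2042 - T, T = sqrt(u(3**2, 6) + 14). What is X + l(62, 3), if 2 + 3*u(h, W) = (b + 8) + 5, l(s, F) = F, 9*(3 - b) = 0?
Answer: 2045 - 2*sqrt(42)/3 ≈ 2040.7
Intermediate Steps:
b = 3 (b = 3 - 1/9*0 = 3 + 0 = 3)
u(h, W) = 14/3 (u(h, W) = -2/3 + ((3 + 8) + 5)/3 = -2/3 + (11 + 5)/3 = -2/3 + (1/3)*16 = -2/3 + 16/3 = 14/3)
T = 2*sqrt(42)/3 (T = sqrt(14/3 + 14) = sqrt(56/3) = 2*sqrt(42)/3 ≈ 4.3205)
X = 2042 - 2*sqrt(42)/3 ≈ 2037.7
X + l(62, 3) = (2042 - 2*sqrt(42)/3) + 3 = 2045 - 2*sqrt(42)/3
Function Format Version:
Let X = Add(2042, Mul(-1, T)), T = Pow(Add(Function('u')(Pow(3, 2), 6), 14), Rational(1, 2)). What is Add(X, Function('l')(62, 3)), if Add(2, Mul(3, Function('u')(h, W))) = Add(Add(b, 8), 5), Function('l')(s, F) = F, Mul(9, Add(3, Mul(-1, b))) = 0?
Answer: Add(2045, Mul(Rational(-2, 3), Pow(42, Rational(1, 2)))) ≈ 2040.7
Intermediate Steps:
b = 3 (b = Add(3, Mul(Rational(-1, 9), 0)) = Add(3, 0) = 3)
Function('u')(h, W) = Rational(14, 3) (Function('u')(h, W) = Add(Rational(-2, 3), Mul(Rational(1, 3), Add(Add(3, 8), 5))) = Add(Rational(-2, 3), Mul(Rational(1, 3), Add(11, 5))) = Add(Rational(-2, 3), Mul(Rational(1, 3), 16)) = Add(Rational(-2, 3), Rational(16, 3)) = Rational(14, 3))
T = Mul(Rational(2, 3), Pow(42, Rational(1, 2))) (T = Pow(Add(Rational(14, 3), 14), Rational(1, 2)) = Pow(Rational(56, 3), Rational(1, 2)) = Mul(Rational(2, 3), Pow(42, Rational(1, 2))) ≈ 4.3205)
X = Add(2042, Mul(Rational(-2, 3), Pow(42, Rational(1, 2)))) (X = Add(2042, Mul(-1, Mul(Rational(2, 3), Pow(42, Rational(1, 2))))) = Add(2042, Mul(Rational(-2, 3), Pow(42, Rational(1, 2)))) ≈ 2037.7)
Add(X, Function('l')(62, 3)) = Add(Add(2042, Mul(Rational(-2, 3), Pow(42, Rational(1, 2)))), 3) = Add(2045, Mul(Rational(-2, 3), Pow(42, Rational(1, 2))))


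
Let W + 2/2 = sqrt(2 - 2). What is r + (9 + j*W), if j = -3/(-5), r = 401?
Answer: 2047/5 ≈ 409.40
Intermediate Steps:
j = 3/5 (j = -3*(-1/5) = 3/5 ≈ 0.60000)
W = -1 (W = -1 + sqrt(2 - 2) = -1 + sqrt(0) = -1 + 0 = -1)
r + (9 + j*W) = 401 + (9 + (3/5)*(-1)) = 401 + (9 - 3/5) = 401 + 42/5 = 2047/5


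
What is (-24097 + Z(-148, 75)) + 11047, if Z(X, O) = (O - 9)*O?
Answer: -8100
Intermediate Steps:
Z(X, O) = O*(-9 + O) (Z(X, O) = (-9 + O)*O = O*(-9 + O))
(-24097 + Z(-148, 75)) + 11047 = (-24097 + 75*(-9 + 75)) + 11047 = (-24097 + 75*66) + 11047 = (-24097 + 4950) + 11047 = -19147 + 11047 = -8100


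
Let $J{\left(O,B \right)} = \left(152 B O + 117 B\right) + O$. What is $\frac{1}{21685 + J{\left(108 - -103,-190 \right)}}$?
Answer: $- \frac{1}{6094014} \approx -1.641 \cdot 10^{-7}$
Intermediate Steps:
$J{\left(O,B \right)} = O + 117 B + 152 B O$ ($J{\left(O,B \right)} = \left(152 B O + 117 B\right) + O = \left(117 B + 152 B O\right) + O = O + 117 B + 152 B O$)
$\frac{1}{21685 + J{\left(108 - -103,-190 \right)}} = \frac{1}{21685 + \left(\left(108 - -103\right) + 117 \left(-190\right) + 152 \left(-190\right) \left(108 - -103\right)\right)} = \frac{1}{21685 + \left(\left(108 + 103\right) - 22230 + 152 \left(-190\right) \left(108 + 103\right)\right)} = \frac{1}{21685 + \left(211 - 22230 + 152 \left(-190\right) 211\right)} = \frac{1}{21685 - 6115699} = \frac{1}{-6094014} = - \frac{1}{6094014}$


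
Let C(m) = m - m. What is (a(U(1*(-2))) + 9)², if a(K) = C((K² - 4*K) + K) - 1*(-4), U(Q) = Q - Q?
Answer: 169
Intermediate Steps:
C(m) = 0
U(Q) = 0
a(K) = 4 (a(K) = 0 - 1*(-4) = 0 + 4 = 4)
(a(U(1*(-2))) + 9)² = (4 + 9)² = 13² = 169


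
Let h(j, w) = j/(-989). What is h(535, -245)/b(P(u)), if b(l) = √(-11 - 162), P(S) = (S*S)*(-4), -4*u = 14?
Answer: 535*I*√173/171097 ≈ 0.041128*I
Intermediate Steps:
u = -7/2 (u = -¼*14 = -7/2 ≈ -3.5000)
h(j, w) = -j/989 (h(j, w) = j*(-1/989) = -j/989)
P(S) = -4*S² (P(S) = S²*(-4) = -4*S²)
b(l) = I*√173 (b(l) = √(-173) = I*√173)
h(535, -245)/b(P(u)) = (-1/989*535)/((I*√173)) = -(-535)*I*√173/171097 = 535*I*√173/171097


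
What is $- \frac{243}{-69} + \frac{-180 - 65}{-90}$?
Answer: $\frac{2585}{414} \approx 6.244$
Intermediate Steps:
$- \frac{243}{-69} + \frac{-180 - 65}{-90} = \left(-243\right) \left(- \frac{1}{69}\right) + \left(-180 - 65\right) \left(- \frac{1}{90}\right) = \frac{81}{23} - - \frac{49}{18} = \frac{81}{23} + \frac{49}{18} = \frac{2585}{414}$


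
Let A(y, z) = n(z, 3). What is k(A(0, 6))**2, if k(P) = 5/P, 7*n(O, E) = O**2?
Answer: 1225/1296 ≈ 0.94522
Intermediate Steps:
n(O, E) = O**2/7
A(y, z) = z**2/7
k(A(0, 6))**2 = (5/(((1/7)*6**2)))**2 = (5/(((1/7)*36)))**2 = (5/(36/7))**2 = (5*(7/36))**2 = (35/36)**2 = 1225/1296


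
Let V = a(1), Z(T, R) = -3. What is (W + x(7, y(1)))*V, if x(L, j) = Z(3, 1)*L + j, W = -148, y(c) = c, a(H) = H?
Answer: -168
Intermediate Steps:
V = 1
x(L, j) = j - 3*L (x(L, j) = -3*L + j = j - 3*L)
(W + x(7, y(1)))*V = (-148 + (1 - 3*7))*1 = (-148 + (1 - 21))*1 = (-148 - 20)*1 = -168*1 = -168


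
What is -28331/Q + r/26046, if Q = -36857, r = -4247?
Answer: 581377547/959977422 ≈ 0.60562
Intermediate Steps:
-28331/Q + r/26046 = -28331/(-36857) - 4247/26046 = -28331*(-1/36857) - 4247*1/26046 = 28331/36857 - 4247/26046 = 581377547/959977422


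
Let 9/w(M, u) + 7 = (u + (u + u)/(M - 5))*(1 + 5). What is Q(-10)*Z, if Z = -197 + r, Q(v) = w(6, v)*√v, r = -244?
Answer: 3969*I*√10/187 ≈ 67.118*I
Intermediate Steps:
w(M, u) = 9/(-7 + 6*u + 12*u/(-5 + M)) (w(M, u) = 9/(-7 + (u + (u + u)/(M - 5))*(1 + 5)) = 9/(-7 + (u + (2*u)/(-5 + M))*6) = 9/(-7 + (u + 2*u/(-5 + M))*6) = 9/(-7 + (6*u + 12*u/(-5 + M))) = 9/(-7 + 6*u + 12*u/(-5 + M)))
Q(v) = 9*√v/(-7 + 18*v) (Q(v) = (9*(-5 + 6)/(35 - 18*v - 7*6 + 6*6*v))*√v = (9*1/(35 - 18*v - 42 + 36*v))*√v = (9*1/(-7 + 18*v))*√v = (9/(-7 + 18*v))*√v = 9*√v/(-7 + 18*v))
Z = -441 (Z = -197 - 244 = -441)
Q(-10)*Z = (9*√(-10)/(-7 + 18*(-10)))*(-441) = (9*(I*√10)/(-7 - 180))*(-441) = (9*(I*√10)/(-187))*(-441) = (9*(I*√10)*(-1/187))*(-441) = -9*I*√10/187*(-441) = 3969*I*√10/187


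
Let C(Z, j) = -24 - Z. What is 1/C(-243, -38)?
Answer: 1/219 ≈ 0.0045662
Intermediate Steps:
1/C(-243, -38) = 1/(-24 - 1*(-243)) = 1/(-24 + 243) = 1/219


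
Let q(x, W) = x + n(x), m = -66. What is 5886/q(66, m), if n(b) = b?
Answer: 981/22 ≈ 44.591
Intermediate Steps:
q(x, W) = 2*x (q(x, W) = x + x = 2*x)
5886/q(66, m) = 5886/((2*66)) = 5886/132 = 5886*(1/132) = 981/22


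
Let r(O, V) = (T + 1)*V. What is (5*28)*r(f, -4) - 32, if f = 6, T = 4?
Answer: -2832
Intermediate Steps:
r(O, V) = 5*V (r(O, V) = (4 + 1)*V = 5*V)
(5*28)*r(f, -4) - 32 = (5*28)*(5*(-4)) - 32 = 140*(-20) - 32 = -2800 - 32 = -2832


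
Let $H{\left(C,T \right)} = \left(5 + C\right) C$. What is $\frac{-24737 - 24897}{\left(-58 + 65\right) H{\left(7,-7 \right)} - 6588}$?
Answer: $\frac{24817}{3000} \approx 8.2723$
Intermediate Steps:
$H{\left(C,T \right)} = C \left(5 + C\right)$
$\frac{-24737 - 24897}{\left(-58 + 65\right) H{\left(7,-7 \right)} - 6588} = \frac{-24737 - 24897}{\left(-58 + 65\right) 7 \left(5 + 7\right) - 6588} = - \frac{49634}{7 \cdot 7 \cdot 12 - 6588} = - \frac{49634}{7 \cdot 84 - 6588} = - \frac{49634}{588 - 6588} = - \frac{49634}{-6000} = \left(-49634\right) \left(- \frac{1}{6000}\right) = \frac{24817}{3000}$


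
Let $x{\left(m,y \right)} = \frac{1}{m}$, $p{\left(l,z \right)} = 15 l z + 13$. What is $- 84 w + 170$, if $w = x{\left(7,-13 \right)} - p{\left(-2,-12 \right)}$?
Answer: $31490$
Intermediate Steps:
$p{\left(l,z \right)} = 13 + 15 l z$ ($p{\left(l,z \right)} = 15 l z + 13 = 13 + 15 l z$)
$w = - \frac{2610}{7}$ ($w = \frac{1}{7} - \left(13 + 15 \left(-2\right) \left(-12\right)\right) = \frac{1}{7} - \left(13 + 360\right) = \frac{1}{7} - 373 = - \frac{2610}{7} \approx -372.86$)
$- 84 w + 170 = \left(-84\right) \left(- \frac{2610}{7}\right) + 170 = 31320 + 170 = 31490$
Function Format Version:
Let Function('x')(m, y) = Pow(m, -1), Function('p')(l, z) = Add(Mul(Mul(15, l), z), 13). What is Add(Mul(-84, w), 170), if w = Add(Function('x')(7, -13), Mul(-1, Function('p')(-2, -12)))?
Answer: 31490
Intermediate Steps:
Function('p')(l, z) = Add(13, Mul(15, l, z)) (Function('p')(l, z) = Add(Mul(15, l, z), 13) = Add(13, Mul(15, l, z)))
w = Rational(-2610, 7) (w = Add(Pow(7, -1), Mul(-1, Add(13, Mul(15, -2, -12)))) = Add(Rational(1, 7), Mul(-1, Add(13, 360))) = Add(Rational(1, 7), Mul(-1, 373)) = Add(Rational(1, 7), -373) = Rational(-2610, 7) ≈ -372.86)
Add(Mul(-84, w), 170) = Add(Mul(-84, Rational(-2610, 7)), 170) = Add(31320, 170) = 31490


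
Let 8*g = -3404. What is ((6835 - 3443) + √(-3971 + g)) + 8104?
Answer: 11496 + 3*I*√1954/2 ≈ 11496.0 + 66.306*I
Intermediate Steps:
g = -851/2 (g = (⅛)*(-3404) = -851/2 ≈ -425.50)
((6835 - 3443) + √(-3971 + g)) + 8104 = ((6835 - 3443) + √(-3971 - 851/2)) + 8104 = (3392 + √(-8793/2)) + 8104 = (3392 + 3*I*√1954/2) + 8104 = 11496 + 3*I*√1954/2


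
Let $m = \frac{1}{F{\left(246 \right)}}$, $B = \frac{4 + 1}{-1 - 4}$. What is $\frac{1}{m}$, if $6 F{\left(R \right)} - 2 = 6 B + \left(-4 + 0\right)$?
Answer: $- \frac{4}{3} \approx -1.3333$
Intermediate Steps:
$B = -1$ ($B = \frac{5}{-5} = 5 \left(- \frac{1}{5}\right) = -1$)
$F{\left(R \right)} = - \frac{4}{3}$ ($F{\left(R \right)} = \frac{1}{3} + \frac{6 \left(-1\right) + \left(-4 + 0\right)}{6} = \frac{1}{3} + \frac{-6 - 4}{6} = \frac{1}{3} + \frac{1}{6} \left(-10\right) = \frac{1}{3} - \frac{5}{3} = - \frac{4}{3}$)
$m = - \frac{3}{4}$ ($m = \frac{1}{- \frac{4}{3}} = - \frac{3}{4} \approx -0.75$)
$\frac{1}{m} = \frac{1}{- \frac{3}{4}} = - \frac{4}{3}$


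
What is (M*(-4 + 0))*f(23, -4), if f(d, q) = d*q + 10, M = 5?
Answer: 1640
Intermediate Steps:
f(d, q) = 10 + d*q
(M*(-4 + 0))*f(23, -4) = (5*(-4 + 0))*(10 + 23*(-4)) = (5*(-4))*(10 - 92) = -20*(-82) = 1640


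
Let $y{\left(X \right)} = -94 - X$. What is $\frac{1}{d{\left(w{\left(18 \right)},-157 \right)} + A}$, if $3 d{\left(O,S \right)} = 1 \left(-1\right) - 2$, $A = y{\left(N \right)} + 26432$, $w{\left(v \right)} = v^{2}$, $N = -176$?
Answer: $\frac{1}{26513} \approx 3.7717 \cdot 10^{-5}$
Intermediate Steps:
$A = 26514$ ($A = \left(-94 - -176\right) + 26432 = \left(-94 + 176\right) + 26432 = 82 + 26432 = 26514$)
$d{\left(O,S \right)} = -1$ ($d{\left(O,S \right)} = \frac{1 \left(-1\right) - 2}{3} = \frac{-1 - 2}{3} = \frac{1}{3} \left(-3\right) = -1$)
$\frac{1}{d{\left(w{\left(18 \right)},-157 \right)} + A} = \frac{1}{-1 + 26514} = \frac{1}{26513}$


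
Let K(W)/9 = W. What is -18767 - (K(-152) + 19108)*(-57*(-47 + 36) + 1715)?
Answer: -41565847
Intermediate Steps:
K(W) = 9*W
-18767 - (K(-152) + 19108)*(-57*(-47 + 36) + 1715) = -18767 - (9*(-152) + 19108)*(-57*(-47 + 36) + 1715) = -18767 - (-1368 + 19108)*(-57*(-11) + 1715) = -18767 - 17740*(627 + 1715) = -18767 - 17740*2342 = -18767 - 1*41547080 = -18767 - 41547080 = -41565847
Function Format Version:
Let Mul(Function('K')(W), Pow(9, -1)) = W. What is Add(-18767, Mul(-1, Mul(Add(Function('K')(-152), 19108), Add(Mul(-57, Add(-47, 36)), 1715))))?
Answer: -41565847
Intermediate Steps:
Function('K')(W) = Mul(9, W)
Add(-18767, Mul(-1, Mul(Add(Function('K')(-152), 19108), Add(Mul(-57, Add(-47, 36)), 1715)))) = Add(-18767, Mul(-1, Mul(Add(Mul(9, -152), 19108), Add(Mul(-57, Add(-47, 36)), 1715)))) = Add(-18767, Mul(-1, Mul(Add(-1368, 19108), Add(Mul(-57, -11), 1715)))) = Add(-18767, Mul(-1, Mul(17740, Add(627, 1715)))) = Add(-18767, Mul(-1, Mul(17740, 2342))) = Add(-18767, Mul(-1, 41547080)) = Add(-18767, -41547080) = -41565847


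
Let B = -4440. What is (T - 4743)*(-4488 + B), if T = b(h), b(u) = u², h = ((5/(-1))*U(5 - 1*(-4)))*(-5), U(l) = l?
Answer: -409634496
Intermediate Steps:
h = 225 (h = ((5/(-1))*(5 - 1*(-4)))*(-5) = ((5*(-1))*(5 + 4))*(-5) = -5*9*(-5) = -45*(-5) = 225)
T = 50625 (T = 225² = 50625)
(T - 4743)*(-4488 + B) = (50625 - 4743)*(-4488 - 4440) = 45882*(-8928) = -409634496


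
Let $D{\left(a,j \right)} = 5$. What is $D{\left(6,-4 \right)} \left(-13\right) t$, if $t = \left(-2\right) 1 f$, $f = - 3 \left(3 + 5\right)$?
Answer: $-3120$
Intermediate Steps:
$f = -24$ ($f = \left(-3\right) 8 = -24$)
$t = 48$ ($t = \left(-2\right) 1 \left(-24\right) = \left(-2\right) \left(-24\right) = 48$)
$D{\left(6,-4 \right)} \left(-13\right) t = 5 \left(-13\right) 48 = \left(-65\right) 48 = -3120$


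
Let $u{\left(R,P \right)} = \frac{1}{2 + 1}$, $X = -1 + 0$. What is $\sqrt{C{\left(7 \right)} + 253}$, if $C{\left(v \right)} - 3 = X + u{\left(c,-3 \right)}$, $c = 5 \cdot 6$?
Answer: $\frac{\sqrt{2298}}{3} \approx 15.979$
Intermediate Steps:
$c = 30$
$X = -1$
$u{\left(R,P \right)} = \frac{1}{3}$
$C{\left(v \right)} = \frac{7}{3}$ ($C{\left(v \right)} = 3 + \left(-1 + \frac{1}{3}\right) = 3 - \frac{2}{3} = \frac{7}{3}$)
$\sqrt{C{\left(7 \right)} + 253} = \sqrt{\frac{7}{3} + 253} = \sqrt{\frac{766}{3}} = \frac{\sqrt{2298}}{3}$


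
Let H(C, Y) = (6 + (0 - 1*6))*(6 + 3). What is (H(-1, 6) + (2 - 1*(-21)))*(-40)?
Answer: -920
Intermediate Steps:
H(C, Y) = 0 (H(C, Y) = (6 + (0 - 6))*9 = (6 - 6)*9 = 0*9 = 0)
(H(-1, 6) + (2 - 1*(-21)))*(-40) = (0 + (2 - 1*(-21)))*(-40) = (0 + (2 + 21))*(-40) = (0 + 23)*(-40) = 23*(-40) = -920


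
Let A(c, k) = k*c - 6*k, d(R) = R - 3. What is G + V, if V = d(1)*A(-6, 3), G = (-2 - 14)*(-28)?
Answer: 520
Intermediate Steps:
d(R) = -3 + R
A(c, k) = -6*k + c*k (A(c, k) = c*k - 6*k = -6*k + c*k)
G = 448 (G = -16*(-28) = 448)
V = 72 (V = (-3 + 1)*(3*(-6 - 6)) = -6*(-12) = -2*(-36) = 72)
G + V = 448 + 72 = 520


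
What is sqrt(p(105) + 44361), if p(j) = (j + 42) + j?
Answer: 3*sqrt(4957) ≈ 211.22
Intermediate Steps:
p(j) = 42 + 2*j (p(j) = (42 + j) + j = 42 + 2*j)
sqrt(p(105) + 44361) = sqrt((42 + 2*105) + 44361) = sqrt((42 + 210) + 44361) = sqrt(252 + 44361) = sqrt(44613) = 3*sqrt(4957)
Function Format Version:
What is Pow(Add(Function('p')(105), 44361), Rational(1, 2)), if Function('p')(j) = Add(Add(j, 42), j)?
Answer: Mul(3, Pow(4957, Rational(1, 2))) ≈ 211.22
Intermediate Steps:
Function('p')(j) = Add(42, Mul(2, j)) (Function('p')(j) = Add(Add(42, j), j) = Add(42, Mul(2, j)))
Pow(Add(Function('p')(105), 44361), Rational(1, 2)) = Pow(Add(Add(42, Mul(2, 105)), 44361), Rational(1, 2)) = Pow(Add(Add(42, 210), 44361), Rational(1, 2)) = Pow(Add(252, 44361), Rational(1, 2)) = Pow(44613, Rational(1, 2)) = Mul(3, Pow(4957, Rational(1, 2)))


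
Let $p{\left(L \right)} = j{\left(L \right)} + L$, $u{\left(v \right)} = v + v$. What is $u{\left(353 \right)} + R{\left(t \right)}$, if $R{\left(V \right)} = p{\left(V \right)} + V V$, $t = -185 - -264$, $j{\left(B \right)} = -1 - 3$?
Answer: $7022$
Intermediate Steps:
$u{\left(v \right)} = 2 v$
$j{\left(B \right)} = -4$
$p{\left(L \right)} = -4 + L$
$t = 79$ ($t = -185 + 264 = 79$)
$R{\left(V \right)} = -4 + V + V^{2}$ ($R{\left(V \right)} = \left(-4 + V\right) + V V = \left(-4 + V\right) + V^{2} = -4 + V + V^{2}$)
$u{\left(353 \right)} + R{\left(t \right)} = 2 \cdot 353 + \left(-4 + 79 + 79^{2}\right) = 706 + \left(-4 + 79 + 6241\right) = 706 + 6316 = 7022$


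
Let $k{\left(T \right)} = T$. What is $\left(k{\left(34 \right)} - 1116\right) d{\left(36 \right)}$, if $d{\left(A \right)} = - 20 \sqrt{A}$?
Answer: $129840$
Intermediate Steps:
$\left(k{\left(34 \right)} - 1116\right) d{\left(36 \right)} = \left(34 - 1116\right) \left(- 20 \sqrt{36}\right) = \left(34 - 1116\right) \left(\left(-20\right) 6\right) = \left(34 - 1116\right) \left(-120\right) = \left(-1082\right) \left(-120\right) = 129840$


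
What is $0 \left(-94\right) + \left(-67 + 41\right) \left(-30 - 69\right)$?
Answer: $2574$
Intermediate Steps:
$0 \left(-94\right) + \left(-67 + 41\right) \left(-30 - 69\right) = 0 - -2574 = 0 + 2574 = 2574$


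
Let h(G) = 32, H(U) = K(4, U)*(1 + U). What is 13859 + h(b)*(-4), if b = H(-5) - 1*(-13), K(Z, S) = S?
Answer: 13731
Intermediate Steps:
H(U) = U*(1 + U)
b = 33 (b = -5*(1 - 5) - 1*(-13) = -5*(-4) + 13 = 20 + 13 = 33)
13859 + h(b)*(-4) = 13859 + 32*(-4) = 13859 - 128 = 13731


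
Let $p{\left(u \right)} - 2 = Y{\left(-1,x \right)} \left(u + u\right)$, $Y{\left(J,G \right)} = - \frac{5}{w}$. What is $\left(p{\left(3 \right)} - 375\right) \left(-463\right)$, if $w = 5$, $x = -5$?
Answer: $175477$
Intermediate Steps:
$Y{\left(J,G \right)} = -1$ ($Y{\left(J,G \right)} = - \frac{5}{5} = \left(-5\right) \frac{1}{5} = -1$)
$p{\left(u \right)} = 2 - 2 u$ ($p{\left(u \right)} = 2 - \left(u + u\right) = 2 - 2 u$)
$\left(p{\left(3 \right)} - 375\right) \left(-463\right) = \left(\left(2 - 6\right) - 375\right) \left(-463\right) = \left(-4 - 375\right) \left(-463\right) = \left(-379\right) \left(-463\right) = 175477$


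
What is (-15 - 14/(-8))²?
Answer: 2809/16 ≈ 175.56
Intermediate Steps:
(-15 - 14/(-8))² = (-15 - 14*(-⅛))² = (-15 + 7/4)² = (-53/4)² = 2809/16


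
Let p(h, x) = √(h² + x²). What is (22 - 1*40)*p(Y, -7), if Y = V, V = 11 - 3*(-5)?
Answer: -90*√29 ≈ -484.67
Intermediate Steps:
V = 26 (V = 11 + 15 = 26)
Y = 26
(22 - 1*40)*p(Y, -7) = (22 - 1*40)*√(26² + (-7)²) = (22 - 40)*√(676 + 49) = -90*√29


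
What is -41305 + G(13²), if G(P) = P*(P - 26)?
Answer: -17138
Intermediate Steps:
G(P) = P*(-26 + P)
-41305 + G(13²) = -41305 + 13²*(-26 + 13²) = -41305 + 169*(-26 + 169) = -41305 + 169*143 = -41305 + 24167 = -17138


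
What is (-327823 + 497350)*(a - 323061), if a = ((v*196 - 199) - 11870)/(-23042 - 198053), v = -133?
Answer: -12108827687639766/221095 ≈ -5.4768e+10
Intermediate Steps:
a = 38137/221095 (a = ((-133*196 - 199) - 11870)/(-23042 - 198053) = ((-26068 - 199) - 11870)/(-221095) = (-26267 - 11870)*(-1/221095) = -38137*(-1/221095) = 38137/221095 ≈ 0.17249)
(-327823 + 497350)*(a - 323061) = (-327823 + 497350)*(38137/221095 - 323061) = 169527*(-71427133658/221095) = -12108827687639766/221095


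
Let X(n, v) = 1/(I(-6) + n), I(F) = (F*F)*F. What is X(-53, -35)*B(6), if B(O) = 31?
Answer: -31/269 ≈ -0.11524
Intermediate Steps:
I(F) = F³ (I(F) = F²*F = F³)
X(n, v) = 1/(-216 + n) (X(n, v) = 1/((-6)³ + n) = 1/(-216 + n))
X(-53, -35)*B(6) = 31/(-216 - 53) = 31/(-269) = -1/269*31 = -31/269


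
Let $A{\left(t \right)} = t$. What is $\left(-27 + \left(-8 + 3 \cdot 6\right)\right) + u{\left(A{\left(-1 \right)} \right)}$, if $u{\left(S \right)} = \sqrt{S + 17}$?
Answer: $-13$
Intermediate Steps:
$u{\left(S \right)} = \sqrt{17 + S}$
$\left(-27 + \left(-8 + 3 \cdot 6\right)\right) + u{\left(A{\left(-1 \right)} \right)} = \left(-27 + \left(-8 + 3 \cdot 6\right)\right) + \sqrt{17 - 1} = \left(-27 + \left(-8 + 18\right)\right) + \sqrt{16} = \left(-27 + 10\right) + 4 = -17 + 4 = -13$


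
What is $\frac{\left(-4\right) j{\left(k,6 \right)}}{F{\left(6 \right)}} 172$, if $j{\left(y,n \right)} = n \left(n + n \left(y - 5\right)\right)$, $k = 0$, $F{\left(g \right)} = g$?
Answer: $16512$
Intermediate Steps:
$j{\left(y,n \right)} = n \left(n + n \left(-5 + y\right)\right)$
$\frac{\left(-4\right) j{\left(k,6 \right)}}{F{\left(6 \right)}} 172 = \frac{\left(-4\right) 6^{2} \left(-4 + 0\right)}{6} \cdot 172 = - 4 \cdot 36 \left(-4\right) \frac{1}{6} \cdot 172 = \left(-4\right) \left(-144\right) \frac{1}{6} \cdot 172 = 576 \cdot \frac{1}{6} \cdot 172 = 96 \cdot 172 = 16512$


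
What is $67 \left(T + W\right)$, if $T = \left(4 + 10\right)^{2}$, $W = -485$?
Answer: $-19363$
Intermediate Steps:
$T = 196$ ($T = 14^{2} = 196$)
$67 \left(T + W\right) = 67 \left(196 - 485\right) = 67 \left(-289\right) = -19363$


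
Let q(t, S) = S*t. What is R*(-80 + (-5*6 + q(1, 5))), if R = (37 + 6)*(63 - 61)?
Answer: -9030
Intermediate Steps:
R = 86 (R = 43*2 = 86)
R*(-80 + (-5*6 + q(1, 5))) = 86*(-80 + (-5*6 + 5*1)) = 86*(-80 + (-30 + 5)) = 86*(-80 - 25) = 86*(-105) = -9030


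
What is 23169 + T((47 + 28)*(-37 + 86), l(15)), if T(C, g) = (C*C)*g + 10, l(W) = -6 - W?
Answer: -283594946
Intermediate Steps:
T(C, g) = 10 + g*C**2 (T(C, g) = C**2*g + 10 = g*C**2 + 10 = 10 + g*C**2)
23169 + T((47 + 28)*(-37 + 86), l(15)) = 23169 + (10 + (-6 - 1*15)*((47 + 28)*(-37 + 86))**2) = 23169 + (10 + (-6 - 15)*(75*49)**2) = 23169 + (10 - 21*3675**2) = 23169 + (10 - 21*13505625) = 23169 + (10 - 283618125) = 23169 - 283618115 = -283594946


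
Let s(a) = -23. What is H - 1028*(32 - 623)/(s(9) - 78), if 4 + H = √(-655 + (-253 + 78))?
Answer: -607952/101 + I*√830 ≈ -6019.3 + 28.81*I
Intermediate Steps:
H = -4 + I*√830 (H = -4 + √(-655 + (-253 + 78)) = -4 + √(-655 - 175) = -4 + √(-830) = -4 + I*√830 ≈ -4.0 + 28.81*I)
H - 1028*(32 - 623)/(s(9) - 78) = (-4 + I*√830) - 1028*(32 - 623)/(-23 - 78) = (-4 + I*√830) - (-607548)/(-101) = (-4 + I*√830) - (-607548)*(-1)/101 = (-4 + I*√830) - 1028*591/101 = (-4 + I*√830) - 607548/101 = -607952/101 + I*√830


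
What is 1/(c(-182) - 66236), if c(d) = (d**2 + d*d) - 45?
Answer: -1/33 ≈ -0.030303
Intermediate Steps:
c(d) = -45 + 2*d**2 (c(d) = (d**2 + d**2) - 45 = 2*d**2 - 45 = -45 + 2*d**2)
1/(c(-182) - 66236) = 1/((-45 + 2*(-182)**2) - 66236) = 1/((-45 + 2*33124) - 66236) = 1/((-45 + 66248) - 66236) = 1/(66203 - 66236) = 1/(-33) = -1/33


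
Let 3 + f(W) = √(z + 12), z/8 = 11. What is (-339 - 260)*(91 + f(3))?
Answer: -58702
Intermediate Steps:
z = 88 (z = 8*11 = 88)
f(W) = 7 (f(W) = -3 + √(88 + 12) = -3 + √100 = -3 + 10 = 7)
(-339 - 260)*(91 + f(3)) = (-339 - 260)*(91 + 7) = -599*98 = -58702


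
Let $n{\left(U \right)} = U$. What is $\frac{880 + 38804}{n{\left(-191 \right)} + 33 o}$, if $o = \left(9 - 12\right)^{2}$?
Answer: $\frac{19842}{53} \approx 374.38$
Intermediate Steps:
$o = 9$ ($o = \left(-3\right)^{2} = 9$)
$\frac{880 + 38804}{n{\left(-191 \right)} + 33 o} = \frac{880 + 38804}{-191 + 33 \cdot 9} = \frac{39684}{-191 + 297} = \frac{39684}{106} = 39684 \cdot \frac{1}{106} = \frac{19842}{53}$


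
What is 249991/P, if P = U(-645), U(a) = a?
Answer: -249991/645 ≈ -387.58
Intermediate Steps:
P = -645
249991/P = 249991/(-645) = 249991*(-1/645) = -249991/645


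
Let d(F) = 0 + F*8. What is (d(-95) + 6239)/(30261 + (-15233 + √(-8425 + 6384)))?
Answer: 6333724/17372525 - 5479*I*√2041/225842825 ≈ 0.36458 - 0.001096*I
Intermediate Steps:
d(F) = 8*F (d(F) = 0 + 8*F = 8*F)
(d(-95) + 6239)/(30261 + (-15233 + √(-8425 + 6384))) = (8*(-95) + 6239)/(30261 + (-15233 + √(-8425 + 6384))) = (-760 + 6239)/(30261 + (-15233 + √(-2041))) = 5479/(30261 + (-15233 + I*√2041)) = 5479/(15028 + I*√2041)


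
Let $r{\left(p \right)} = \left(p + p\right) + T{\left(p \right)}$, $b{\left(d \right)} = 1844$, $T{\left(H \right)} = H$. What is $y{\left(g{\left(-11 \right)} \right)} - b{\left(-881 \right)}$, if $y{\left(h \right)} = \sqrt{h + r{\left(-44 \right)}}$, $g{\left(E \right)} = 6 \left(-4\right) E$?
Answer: $-1844 + 2 \sqrt{33} \approx -1832.5$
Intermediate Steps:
$r{\left(p \right)} = 3 p$ ($r{\left(p \right)} = \left(p + p\right) + p = 2 p + p = 3 p$)
$g{\left(E \right)} = - 24 E$
$y{\left(h \right)} = \sqrt{-132 + h}$ ($y{\left(h \right)} = \sqrt{h + 3 \left(-44\right)} = \sqrt{h - 132} = \sqrt{-132 + h}$)
$y{\left(g{\left(-11 \right)} \right)} - b{\left(-881 \right)} = \sqrt{-132 - -264} - 1844 = \sqrt{-132 + 264} - 1844 = \sqrt{132} - 1844 = 2 \sqrt{33} - 1844 = -1844 + 2 \sqrt{33}$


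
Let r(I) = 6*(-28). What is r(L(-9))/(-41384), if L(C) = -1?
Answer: 3/739 ≈ 0.0040595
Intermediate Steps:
r(I) = -168
r(L(-9))/(-41384) = -168/(-41384) = -168*(-1/41384) = 3/739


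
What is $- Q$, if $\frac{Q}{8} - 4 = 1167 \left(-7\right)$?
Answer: $65320$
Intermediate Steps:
$Q = -65320$ ($Q = 32 + 8 \cdot 1167 \left(-7\right) = 32 + 8 \left(-8169\right) = 32 - 65352 = -65320$)
$- Q = \left(-1\right) \left(-65320\right) = 65320$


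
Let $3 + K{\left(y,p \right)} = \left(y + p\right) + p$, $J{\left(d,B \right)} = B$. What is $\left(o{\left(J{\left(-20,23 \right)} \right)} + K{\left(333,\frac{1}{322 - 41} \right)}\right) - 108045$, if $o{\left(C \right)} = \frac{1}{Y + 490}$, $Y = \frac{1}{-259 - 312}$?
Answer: $- \frac{8468628949906}{78620709} \approx -1.0772 \cdot 10^{5}$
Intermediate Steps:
$Y = - \frac{1}{571}$ ($Y = \frac{1}{-571} = - \frac{1}{571} \approx -0.0017513$)
$K{\left(y,p \right)} = -3 + y + 2 p$ ($K{\left(y,p \right)} = -3 + \left(\left(y + p\right) + p\right) = -3 + \left(\left(p + y\right) + p\right) = -3 + \left(y + 2 p\right) = -3 + y + 2 p$)
$o{\left(C \right)} = \frac{571}{279789}$ ($o{\left(C \right)} = \frac{1}{- \frac{1}{571} + 490} = \frac{1}{\frac{279789}{571}} = \frac{571}{279789}$)
$\left(o{\left(J{\left(-20,23 \right)} \right)} + K{\left(333,\frac{1}{322 - 41} \right)}\right) - 108045 = \left(\frac{571}{279789} + \left(-3 + 333 + \frac{2}{322 - 41}\right)\right) - 108045 = \left(\frac{571}{279789} + \left(-3 + 333 + \frac{2}{281}\right)\right) - 108045 = \left(\frac{571}{279789} + \frac{92732}{281}\right) - 108045 = \frac{25945553999}{78620709} - 108045 = - \frac{8468628949906}{78620709}$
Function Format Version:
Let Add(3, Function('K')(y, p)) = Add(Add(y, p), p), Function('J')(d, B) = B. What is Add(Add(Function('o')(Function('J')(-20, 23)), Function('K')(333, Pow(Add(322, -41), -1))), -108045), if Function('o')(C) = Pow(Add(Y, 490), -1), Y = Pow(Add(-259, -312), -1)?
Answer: Rational(-8468628949906, 78620709) ≈ -1.0772e+5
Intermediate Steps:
Y = Rational(-1, 571) (Y = Pow(-571, -1) = Rational(-1, 571) ≈ -0.0017513)
Function('K')(y, p) = Add(-3, y, Mul(2, p)) (Function('K')(y, p) = Add(-3, Add(Add(y, p), p)) = Add(-3, Add(Add(p, y), p)) = Add(-3, Add(y, Mul(2, p))) = Add(-3, y, Mul(2, p)))
Function('o')(C) = Rational(571, 279789) (Function('o')(C) = Pow(Add(Rational(-1, 571), 490), -1) = Pow(Rational(279789, 571), -1) = Rational(571, 279789))
Add(Add(Function('o')(Function('J')(-20, 23)), Function('K')(333, Pow(Add(322, -41), -1))), -108045) = Add(Add(Rational(571, 279789), Add(-3, 333, Mul(2, Pow(Add(322, -41), -1)))), -108045) = Add(Add(Rational(571, 279789), Add(-3, 333, Mul(2, Pow(281, -1)))), -108045) = Add(Add(Rational(571, 279789), Add(-3, 333, Mul(2, Rational(1, 281)))), -108045) = Add(Add(Rational(571, 279789), Add(-3, 333, Rational(2, 281))), -108045) = Add(Add(Rational(571, 279789), Rational(92732, 281)), -108045) = Add(Rational(25945553999, 78620709), -108045) = Rational(-8468628949906, 78620709)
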